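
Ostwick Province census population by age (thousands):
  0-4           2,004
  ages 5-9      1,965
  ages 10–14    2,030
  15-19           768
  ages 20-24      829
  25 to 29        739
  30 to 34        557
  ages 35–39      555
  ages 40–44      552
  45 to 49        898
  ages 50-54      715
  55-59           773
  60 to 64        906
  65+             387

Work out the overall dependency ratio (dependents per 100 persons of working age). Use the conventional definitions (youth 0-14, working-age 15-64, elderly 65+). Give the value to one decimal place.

0–14: 2,004 + 1,965 + 2,030 = 5,999
15–64: 768 + 829 + 739 + 557 + 555 + 552 + 898 + 715 + 773 + 906 = 7,292
65+: 387
Total dependency ratio = (5,999 + 387) / 7,292 × 100 = 6,386 / 7,292 × 100 = 87.6

Total dependency ratio: 87.6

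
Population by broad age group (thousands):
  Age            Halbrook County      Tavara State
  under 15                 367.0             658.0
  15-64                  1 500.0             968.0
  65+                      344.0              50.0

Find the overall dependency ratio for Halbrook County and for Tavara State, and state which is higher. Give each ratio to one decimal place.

Halbrook County: 47.4
Tavara State: 73.1
Higher: Tavara State

Halbrook County: (367.0 + 344.0) / 1 500.0 × 100 = 711.0 / 1 500.0 × 100 = 47.4
Tavara State: (658.0 + 50.0) / 968.0 × 100 = 708.0 / 968.0 × 100 = 73.1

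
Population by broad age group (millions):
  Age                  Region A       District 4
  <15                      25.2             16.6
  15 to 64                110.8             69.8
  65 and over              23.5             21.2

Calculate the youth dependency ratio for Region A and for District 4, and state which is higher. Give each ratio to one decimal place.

Region A: 22.7
District 4: 23.8
Higher: District 4

Region A: 25.2 / 110.8 × 100 = 22.7
District 4: 16.6 / 69.8 × 100 = 23.8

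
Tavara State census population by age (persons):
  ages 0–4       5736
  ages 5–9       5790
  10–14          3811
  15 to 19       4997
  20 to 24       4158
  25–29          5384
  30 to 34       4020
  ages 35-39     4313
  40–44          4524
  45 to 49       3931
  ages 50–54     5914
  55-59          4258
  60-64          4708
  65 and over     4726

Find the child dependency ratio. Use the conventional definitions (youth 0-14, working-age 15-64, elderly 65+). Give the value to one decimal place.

Youth dependency ratio: 33.2

0–14: 5736 + 5790 + 3811 = 15337
15–64: 4997 + 4158 + 5384 + 4020 + 4313 + 4524 + 3931 + 5914 + 4258 + 4708 = 46207
65+: 4726
Youth dependency ratio = 15337 / 46207 × 100 = 33.2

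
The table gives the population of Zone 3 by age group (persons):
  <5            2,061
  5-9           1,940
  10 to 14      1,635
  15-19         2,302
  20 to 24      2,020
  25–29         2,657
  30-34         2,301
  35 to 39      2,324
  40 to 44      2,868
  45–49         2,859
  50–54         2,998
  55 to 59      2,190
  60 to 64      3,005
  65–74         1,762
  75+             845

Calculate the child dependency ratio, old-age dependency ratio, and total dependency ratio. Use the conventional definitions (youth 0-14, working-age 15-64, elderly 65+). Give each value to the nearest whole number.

Youth dependency ratio: 22
Old-age dependency ratio: 10
Total dependency ratio: 32

0–14: 2,061 + 1,940 + 1,635 = 5,636
15–64: 2,302 + 2,020 + 2,657 + 2,301 + 2,324 + 2,868 + 2,859 + 2,998 + 2,190 + 3,005 = 25,524
65+: 1,762 + 845 = 2,607
Youth dependency ratio = 5,636 / 25,524 × 100 = 22
Old-age dependency ratio = 2,607 / 25,524 × 100 = 10
Total dependency ratio = (5,636 + 2,607) / 25,524 × 100 = 8,243 / 25,524 × 100 = 32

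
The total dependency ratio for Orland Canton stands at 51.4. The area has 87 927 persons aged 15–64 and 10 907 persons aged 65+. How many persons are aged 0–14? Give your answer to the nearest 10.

Total dependency ratio = (youth + elderly) / working-age × 100
51.4 = (Y + 10 907) / 87 927 × 100
⇒ 34 290

Aged 0–14: 34 290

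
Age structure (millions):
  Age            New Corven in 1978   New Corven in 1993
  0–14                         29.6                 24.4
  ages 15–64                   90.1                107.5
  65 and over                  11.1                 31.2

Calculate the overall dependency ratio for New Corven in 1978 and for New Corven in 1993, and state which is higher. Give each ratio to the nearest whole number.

New Corven in 1978: (29.6 + 11.1) / 90.1 × 100 = 40.7 / 90.1 × 100 = 45
New Corven in 1993: (24.4 + 31.2) / 107.5 × 100 = 55.6 / 107.5 × 100 = 52

New Corven in 1978: 45
New Corven in 1993: 52
Higher: New Corven in 1993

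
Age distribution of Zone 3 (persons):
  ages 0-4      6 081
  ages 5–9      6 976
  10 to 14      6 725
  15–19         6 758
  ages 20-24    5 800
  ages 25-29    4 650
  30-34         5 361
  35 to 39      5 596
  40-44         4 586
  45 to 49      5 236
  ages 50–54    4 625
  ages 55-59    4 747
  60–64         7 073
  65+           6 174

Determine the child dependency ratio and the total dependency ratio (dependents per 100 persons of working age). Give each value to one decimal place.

0–14: 6 081 + 6 976 + 6 725 = 19 782
15–64: 6 758 + 5 800 + 4 650 + 5 361 + 5 596 + 4 586 + 5 236 + 4 625 + 4 747 + 7 073 = 54 432
65+: 6 174
Youth dependency ratio = 19 782 / 54 432 × 100 = 36.3
Total dependency ratio = (19 782 + 6 174) / 54 432 × 100 = 25 956 / 54 432 × 100 = 47.7

Youth dependency ratio: 36.3
Total dependency ratio: 47.7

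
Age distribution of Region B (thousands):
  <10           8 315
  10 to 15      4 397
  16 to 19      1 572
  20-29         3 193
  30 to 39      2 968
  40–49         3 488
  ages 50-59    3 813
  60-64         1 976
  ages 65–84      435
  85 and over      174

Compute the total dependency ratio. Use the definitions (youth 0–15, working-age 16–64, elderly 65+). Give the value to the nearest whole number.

0–15: 8 315 + 4 397 = 12 712
16–64: 1 572 + 3 193 + 2 968 + 3 488 + 3 813 + 1 976 = 17 010
65+: 435 + 174 = 609
Total dependency ratio = (12 712 + 609) / 17 010 × 100 = 13 321 / 17 010 × 100 = 78

Total dependency ratio: 78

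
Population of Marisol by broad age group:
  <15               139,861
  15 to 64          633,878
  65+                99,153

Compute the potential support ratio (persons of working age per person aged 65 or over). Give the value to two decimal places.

Potential support ratio = 633,878 / 99,153 = 6.39

Potential support ratio: 6.39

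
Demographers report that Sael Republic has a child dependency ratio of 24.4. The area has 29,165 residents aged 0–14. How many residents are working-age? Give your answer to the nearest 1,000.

Working-age: 120,000

Youth dependency ratio = youth / working-age × 100
24.4 = 29,165 / W × 100
⇒ 120,000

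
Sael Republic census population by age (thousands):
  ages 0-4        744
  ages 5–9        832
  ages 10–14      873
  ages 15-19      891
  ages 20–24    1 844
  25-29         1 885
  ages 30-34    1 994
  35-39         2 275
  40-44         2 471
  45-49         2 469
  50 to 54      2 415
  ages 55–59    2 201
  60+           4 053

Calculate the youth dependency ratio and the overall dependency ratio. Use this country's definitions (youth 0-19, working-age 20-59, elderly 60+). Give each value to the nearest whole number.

0–19: 744 + 832 + 873 + 891 = 3 340
20–59: 1 844 + 1 885 + 1 994 + 2 275 + 2 471 + 2 469 + 2 415 + 2 201 = 17 554
60+: 4 053
Youth dependency ratio = 3 340 / 17 554 × 100 = 19
Total dependency ratio = (3 340 + 4 053) / 17 554 × 100 = 7 393 / 17 554 × 100 = 42

Youth dependency ratio: 19
Total dependency ratio: 42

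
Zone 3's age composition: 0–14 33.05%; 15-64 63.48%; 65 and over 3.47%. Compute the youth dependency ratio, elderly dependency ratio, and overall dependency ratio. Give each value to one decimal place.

Youth dependency ratio: 52.1
Old-age dependency ratio: 5.5
Total dependency ratio: 57.5

Youth dependency ratio = 33.05 / 63.48 × 100 = 52.1
Old-age dependency ratio = 3.47 / 63.48 × 100 = 5.5
Total dependency ratio = (33.05 + 3.47) / 63.48 × 100 = 36.52 / 63.48 × 100 = 57.5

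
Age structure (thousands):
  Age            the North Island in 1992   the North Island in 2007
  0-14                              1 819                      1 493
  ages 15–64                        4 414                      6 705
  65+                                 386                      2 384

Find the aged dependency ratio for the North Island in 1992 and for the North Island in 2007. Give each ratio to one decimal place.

the North Island in 1992: 8.7
the North Island in 2007: 35.6

the North Island in 1992: 386 / 4 414 × 100 = 8.7
the North Island in 2007: 2 384 / 6 705 × 100 = 35.6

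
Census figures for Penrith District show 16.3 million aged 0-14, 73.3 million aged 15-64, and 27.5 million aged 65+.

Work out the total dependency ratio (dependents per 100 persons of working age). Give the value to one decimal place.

Total dependency ratio = (16.3 + 27.5) / 73.3 × 100 = 43.8 / 73.3 × 100 = 59.8

Total dependency ratio: 59.8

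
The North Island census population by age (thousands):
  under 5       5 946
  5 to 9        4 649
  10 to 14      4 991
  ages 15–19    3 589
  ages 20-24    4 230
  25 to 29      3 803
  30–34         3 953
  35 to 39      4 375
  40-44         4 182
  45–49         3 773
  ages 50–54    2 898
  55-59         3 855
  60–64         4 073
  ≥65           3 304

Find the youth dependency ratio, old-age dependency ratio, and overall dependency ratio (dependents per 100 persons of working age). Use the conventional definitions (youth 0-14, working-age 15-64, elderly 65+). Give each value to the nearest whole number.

0–14: 5 946 + 4 649 + 4 991 = 15 586
15–64: 3 589 + 4 230 + 3 803 + 3 953 + 4 375 + 4 182 + 3 773 + 2 898 + 3 855 + 4 073 = 38 731
65+: 3 304
Youth dependency ratio = 15 586 / 38 731 × 100 = 40
Old-age dependency ratio = 3 304 / 38 731 × 100 = 9
Total dependency ratio = (15 586 + 3 304) / 38 731 × 100 = 18 890 / 38 731 × 100 = 49

Youth dependency ratio: 40
Old-age dependency ratio: 9
Total dependency ratio: 49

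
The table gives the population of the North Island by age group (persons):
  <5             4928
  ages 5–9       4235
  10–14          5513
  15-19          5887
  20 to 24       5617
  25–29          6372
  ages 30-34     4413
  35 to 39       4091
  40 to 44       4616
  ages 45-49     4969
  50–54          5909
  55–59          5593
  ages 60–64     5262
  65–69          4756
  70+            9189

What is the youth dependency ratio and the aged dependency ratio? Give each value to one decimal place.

Youth dependency ratio: 27.8
Old-age dependency ratio: 26.4

0–14: 4928 + 4235 + 5513 = 14676
15–64: 5887 + 5617 + 6372 + 4413 + 4091 + 4616 + 4969 + 5909 + 5593 + 5262 = 52729
65+: 4756 + 9189 = 13945
Youth dependency ratio = 14676 / 52729 × 100 = 27.8
Old-age dependency ratio = 13945 / 52729 × 100 = 26.4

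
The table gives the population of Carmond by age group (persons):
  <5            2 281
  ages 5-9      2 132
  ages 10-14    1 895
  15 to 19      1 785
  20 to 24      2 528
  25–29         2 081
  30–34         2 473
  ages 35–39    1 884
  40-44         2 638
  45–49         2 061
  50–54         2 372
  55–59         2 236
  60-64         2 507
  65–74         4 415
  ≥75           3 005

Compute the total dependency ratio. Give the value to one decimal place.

0–14: 2 281 + 2 132 + 1 895 = 6 308
15–64: 1 785 + 2 528 + 2 081 + 2 473 + 1 884 + 2 638 + 2 061 + 2 372 + 2 236 + 2 507 = 22 565
65+: 4 415 + 3 005 = 7 420
Total dependency ratio = (6 308 + 7 420) / 22 565 × 100 = 13 728 / 22 565 × 100 = 60.8

Total dependency ratio: 60.8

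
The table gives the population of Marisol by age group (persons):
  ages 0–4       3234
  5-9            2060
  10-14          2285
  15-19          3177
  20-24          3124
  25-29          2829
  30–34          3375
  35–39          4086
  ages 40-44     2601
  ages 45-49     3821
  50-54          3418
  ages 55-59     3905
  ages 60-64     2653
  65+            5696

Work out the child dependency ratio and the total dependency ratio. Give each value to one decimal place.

0–14: 3234 + 2060 + 2285 = 7579
15–64: 3177 + 3124 + 2829 + 3375 + 4086 + 2601 + 3821 + 3418 + 3905 + 2653 = 32989
65+: 5696
Youth dependency ratio = 7579 / 32989 × 100 = 23.0
Total dependency ratio = (7579 + 5696) / 32989 × 100 = 13275 / 32989 × 100 = 40.2

Youth dependency ratio: 23.0
Total dependency ratio: 40.2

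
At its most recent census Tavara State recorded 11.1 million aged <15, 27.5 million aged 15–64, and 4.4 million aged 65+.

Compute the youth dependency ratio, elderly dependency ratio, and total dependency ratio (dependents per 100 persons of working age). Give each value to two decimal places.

Youth dependency ratio = 11.1 / 27.5 × 100 = 40.36
Old-age dependency ratio = 4.4 / 27.5 × 100 = 16.00
Total dependency ratio = (11.1 + 4.4) / 27.5 × 100 = 15.5 / 27.5 × 100 = 56.36

Youth dependency ratio: 40.36
Old-age dependency ratio: 16.00
Total dependency ratio: 56.36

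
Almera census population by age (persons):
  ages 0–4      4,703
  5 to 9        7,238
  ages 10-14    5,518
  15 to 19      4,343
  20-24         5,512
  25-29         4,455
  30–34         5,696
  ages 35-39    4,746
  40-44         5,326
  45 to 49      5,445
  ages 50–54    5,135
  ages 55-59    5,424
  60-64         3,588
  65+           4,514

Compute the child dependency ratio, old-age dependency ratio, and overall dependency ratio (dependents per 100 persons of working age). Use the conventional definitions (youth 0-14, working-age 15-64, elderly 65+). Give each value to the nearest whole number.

0–14: 4,703 + 7,238 + 5,518 = 17,459
15–64: 4,343 + 5,512 + 4,455 + 5,696 + 4,746 + 5,326 + 5,445 + 5,135 + 5,424 + 3,588 = 49,670
65+: 4,514
Youth dependency ratio = 17,459 / 49,670 × 100 = 35
Old-age dependency ratio = 4,514 / 49,670 × 100 = 9
Total dependency ratio = (17,459 + 4,514) / 49,670 × 100 = 21,973 / 49,670 × 100 = 44

Youth dependency ratio: 35
Old-age dependency ratio: 9
Total dependency ratio: 44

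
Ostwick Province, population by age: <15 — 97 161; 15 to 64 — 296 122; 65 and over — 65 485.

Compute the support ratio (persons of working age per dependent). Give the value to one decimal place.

Support ratio = 296 122 / (97 161 + 65 485) = 296 122 / 162 646 = 1.8

Support ratio: 1.8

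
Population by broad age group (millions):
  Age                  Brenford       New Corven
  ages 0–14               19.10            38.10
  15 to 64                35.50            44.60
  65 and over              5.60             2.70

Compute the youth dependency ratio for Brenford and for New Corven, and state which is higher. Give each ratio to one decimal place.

Brenford: 19.10 / 35.50 × 100 = 53.8
New Corven: 38.10 / 44.60 × 100 = 85.4

Brenford: 53.8
New Corven: 85.4
Higher: New Corven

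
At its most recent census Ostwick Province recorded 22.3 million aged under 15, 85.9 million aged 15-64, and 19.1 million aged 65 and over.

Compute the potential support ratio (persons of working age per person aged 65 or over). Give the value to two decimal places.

Potential support ratio = 85.9 / 19.1 = 4.50

Potential support ratio: 4.50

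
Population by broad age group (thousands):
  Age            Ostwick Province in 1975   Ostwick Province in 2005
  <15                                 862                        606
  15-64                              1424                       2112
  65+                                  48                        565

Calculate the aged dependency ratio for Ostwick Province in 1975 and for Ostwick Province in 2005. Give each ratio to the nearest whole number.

Ostwick Province in 1975: 3
Ostwick Province in 2005: 27

Ostwick Province in 1975: 48 / 1424 × 100 = 3
Ostwick Province in 2005: 565 / 2112 × 100 = 27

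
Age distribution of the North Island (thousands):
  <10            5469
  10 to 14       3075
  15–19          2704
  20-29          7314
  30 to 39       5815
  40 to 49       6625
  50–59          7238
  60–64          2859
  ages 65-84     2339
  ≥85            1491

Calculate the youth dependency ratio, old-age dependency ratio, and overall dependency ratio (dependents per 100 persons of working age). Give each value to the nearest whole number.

Youth dependency ratio: 26
Old-age dependency ratio: 12
Total dependency ratio: 38

0–14: 5469 + 3075 = 8544
15–64: 2704 + 7314 + 5815 + 6625 + 7238 + 2859 = 32555
65+: 2339 + 1491 = 3830
Youth dependency ratio = 8544 / 32555 × 100 = 26
Old-age dependency ratio = 3830 / 32555 × 100 = 12
Total dependency ratio = (8544 + 3830) / 32555 × 100 = 12374 / 32555 × 100 = 38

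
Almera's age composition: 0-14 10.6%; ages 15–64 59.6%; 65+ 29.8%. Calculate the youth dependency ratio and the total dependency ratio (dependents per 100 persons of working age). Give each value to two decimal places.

Youth dependency ratio = 10.6 / 59.6 × 100 = 17.79
Total dependency ratio = (10.6 + 29.8) / 59.6 × 100 = 40.4 / 59.6 × 100 = 67.79

Youth dependency ratio: 17.79
Total dependency ratio: 67.79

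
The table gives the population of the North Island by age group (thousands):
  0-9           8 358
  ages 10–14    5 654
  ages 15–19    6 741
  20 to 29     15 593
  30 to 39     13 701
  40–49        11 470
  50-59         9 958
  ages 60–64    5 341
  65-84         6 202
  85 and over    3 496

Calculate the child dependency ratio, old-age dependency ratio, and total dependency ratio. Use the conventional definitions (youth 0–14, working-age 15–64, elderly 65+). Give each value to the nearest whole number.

0–14: 8 358 + 5 654 = 14 012
15–64: 6 741 + 15 593 + 13 701 + 11 470 + 9 958 + 5 341 = 62 804
65+: 6 202 + 3 496 = 9 698
Youth dependency ratio = 14 012 / 62 804 × 100 = 22
Old-age dependency ratio = 9 698 / 62 804 × 100 = 15
Total dependency ratio = (14 012 + 9 698) / 62 804 × 100 = 23 710 / 62 804 × 100 = 38

Youth dependency ratio: 22
Old-age dependency ratio: 15
Total dependency ratio: 38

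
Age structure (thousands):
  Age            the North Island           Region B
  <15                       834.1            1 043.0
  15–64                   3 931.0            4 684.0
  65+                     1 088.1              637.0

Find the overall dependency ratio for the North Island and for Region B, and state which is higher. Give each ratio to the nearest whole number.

the North Island: (834.1 + 1 088.1) / 3 931.0 × 100 = 1 922.2 / 3 931.0 × 100 = 49
Region B: (1 043.0 + 637.0) / 4 684.0 × 100 = 1 680.0 / 4 684.0 × 100 = 36

the North Island: 49
Region B: 36
Higher: the North Island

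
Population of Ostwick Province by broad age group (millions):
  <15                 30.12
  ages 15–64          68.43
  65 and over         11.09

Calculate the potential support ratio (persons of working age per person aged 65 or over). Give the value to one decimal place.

Potential support ratio: 6.2

Potential support ratio = 68.43 / 11.09 = 6.2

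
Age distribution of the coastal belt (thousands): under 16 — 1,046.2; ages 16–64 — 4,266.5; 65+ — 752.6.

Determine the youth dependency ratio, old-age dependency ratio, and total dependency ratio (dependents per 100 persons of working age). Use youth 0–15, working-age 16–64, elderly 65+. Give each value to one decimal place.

Youth dependency ratio: 24.5
Old-age dependency ratio: 17.6
Total dependency ratio: 42.2

Youth dependency ratio = 1,046.2 / 4,266.5 × 100 = 24.5
Old-age dependency ratio = 752.6 / 4,266.5 × 100 = 17.6
Total dependency ratio = (1,046.2 + 752.6) / 4,266.5 × 100 = 1,798.8 / 4,266.5 × 100 = 42.2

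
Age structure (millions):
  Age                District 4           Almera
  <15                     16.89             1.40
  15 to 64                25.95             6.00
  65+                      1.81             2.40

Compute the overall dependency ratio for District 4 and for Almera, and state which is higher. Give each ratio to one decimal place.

District 4: (16.89 + 1.81) / 25.95 × 100 = 18.70 / 25.95 × 100 = 72.1
Almera: (1.40 + 2.40) / 6.00 × 100 = 3.80 / 6.00 × 100 = 63.3

District 4: 72.1
Almera: 63.3
Higher: District 4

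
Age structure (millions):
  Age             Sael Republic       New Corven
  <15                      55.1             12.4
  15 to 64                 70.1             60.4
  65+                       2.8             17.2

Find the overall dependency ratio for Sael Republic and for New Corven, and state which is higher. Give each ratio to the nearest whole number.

Sael Republic: 83
New Corven: 49
Higher: Sael Republic

Sael Republic: (55.1 + 2.8) / 70.1 × 100 = 57.9 / 70.1 × 100 = 83
New Corven: (12.4 + 17.2) / 60.4 × 100 = 29.6 / 60.4 × 100 = 49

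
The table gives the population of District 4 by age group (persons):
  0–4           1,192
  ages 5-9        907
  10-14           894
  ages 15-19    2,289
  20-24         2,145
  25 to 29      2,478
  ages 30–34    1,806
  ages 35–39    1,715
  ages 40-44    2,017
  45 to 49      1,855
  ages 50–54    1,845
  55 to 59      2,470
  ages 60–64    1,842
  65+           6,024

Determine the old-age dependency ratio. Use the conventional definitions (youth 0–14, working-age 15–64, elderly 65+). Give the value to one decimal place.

0–14: 1,192 + 907 + 894 = 2,993
15–64: 2,289 + 2,145 + 2,478 + 1,806 + 1,715 + 2,017 + 1,855 + 1,845 + 2,470 + 1,842 = 20,462
65+: 6,024
Old-age dependency ratio = 6,024 / 20,462 × 100 = 29.4

Old-age dependency ratio: 29.4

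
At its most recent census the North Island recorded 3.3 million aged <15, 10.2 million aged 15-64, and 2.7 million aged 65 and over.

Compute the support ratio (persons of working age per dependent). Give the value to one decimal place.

Support ratio: 1.7

Support ratio = 10.2 / (3.3 + 2.7) = 10.2 / 6.0 = 1.7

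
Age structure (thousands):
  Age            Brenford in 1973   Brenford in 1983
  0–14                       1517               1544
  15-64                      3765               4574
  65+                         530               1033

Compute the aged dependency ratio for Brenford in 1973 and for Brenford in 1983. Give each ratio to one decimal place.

Brenford in 1973: 14.1
Brenford in 1983: 22.6

Brenford in 1973: 530 / 3765 × 100 = 14.1
Brenford in 1983: 1033 / 4574 × 100 = 22.6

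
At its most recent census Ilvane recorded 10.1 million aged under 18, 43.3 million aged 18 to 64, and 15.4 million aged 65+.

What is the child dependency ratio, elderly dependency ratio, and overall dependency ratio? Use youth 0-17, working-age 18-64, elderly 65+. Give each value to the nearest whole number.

Youth dependency ratio: 23
Old-age dependency ratio: 36
Total dependency ratio: 59

Youth dependency ratio = 10.1 / 43.3 × 100 = 23
Old-age dependency ratio = 15.4 / 43.3 × 100 = 36
Total dependency ratio = (10.1 + 15.4) / 43.3 × 100 = 25.5 / 43.3 × 100 = 59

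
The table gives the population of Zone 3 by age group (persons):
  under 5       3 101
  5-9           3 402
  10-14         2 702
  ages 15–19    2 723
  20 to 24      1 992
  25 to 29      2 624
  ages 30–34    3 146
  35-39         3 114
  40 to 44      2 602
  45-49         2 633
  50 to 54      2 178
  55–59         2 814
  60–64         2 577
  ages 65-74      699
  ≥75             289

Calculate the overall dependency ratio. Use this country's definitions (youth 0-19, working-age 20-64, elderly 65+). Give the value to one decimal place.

Total dependency ratio: 54.5

0–19: 3 101 + 3 402 + 2 702 + 2 723 = 11 928
20–64: 1 992 + 2 624 + 3 146 + 3 114 + 2 602 + 2 633 + 2 178 + 2 814 + 2 577 = 23 680
65+: 699 + 289 = 988
Total dependency ratio = (11 928 + 988) / 23 680 × 100 = 12 916 / 23 680 × 100 = 54.5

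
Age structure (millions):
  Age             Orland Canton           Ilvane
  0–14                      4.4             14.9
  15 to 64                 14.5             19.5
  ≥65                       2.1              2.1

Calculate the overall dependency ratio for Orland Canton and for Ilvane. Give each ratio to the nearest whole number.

Orland Canton: 45
Ilvane: 87

Orland Canton: (4.4 + 2.1) / 14.5 × 100 = 6.5 / 14.5 × 100 = 45
Ilvane: (14.9 + 2.1) / 19.5 × 100 = 17.0 / 19.5 × 100 = 87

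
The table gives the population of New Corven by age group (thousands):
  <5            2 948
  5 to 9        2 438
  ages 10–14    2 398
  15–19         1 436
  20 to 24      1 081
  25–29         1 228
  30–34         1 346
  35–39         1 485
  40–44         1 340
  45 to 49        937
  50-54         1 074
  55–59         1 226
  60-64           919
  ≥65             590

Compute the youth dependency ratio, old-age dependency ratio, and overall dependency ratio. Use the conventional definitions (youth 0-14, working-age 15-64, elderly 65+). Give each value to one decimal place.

Youth dependency ratio: 64.5
Old-age dependency ratio: 4.9
Total dependency ratio: 69.4

0–14: 2 948 + 2 438 + 2 398 = 7 784
15–64: 1 436 + 1 081 + 1 228 + 1 346 + 1 485 + 1 340 + 937 + 1 074 + 1 226 + 919 = 12 072
65+: 590
Youth dependency ratio = 7 784 / 12 072 × 100 = 64.5
Old-age dependency ratio = 590 / 12 072 × 100 = 4.9
Total dependency ratio = (7 784 + 590) / 12 072 × 100 = 8 374 / 12 072 × 100 = 69.4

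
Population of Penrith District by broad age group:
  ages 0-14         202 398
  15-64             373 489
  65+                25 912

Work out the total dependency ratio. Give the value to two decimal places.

Total dependency ratio: 61.13

Total dependency ratio = (202 398 + 25 912) / 373 489 × 100 = 228 310 / 373 489 × 100 = 61.13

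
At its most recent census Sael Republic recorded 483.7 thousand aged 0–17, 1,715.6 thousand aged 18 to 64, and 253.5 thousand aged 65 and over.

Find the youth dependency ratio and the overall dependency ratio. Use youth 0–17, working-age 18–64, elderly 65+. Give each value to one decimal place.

Youth dependency ratio: 28.2
Total dependency ratio: 43.0

Youth dependency ratio = 483.7 / 1,715.6 × 100 = 28.2
Total dependency ratio = (483.7 + 253.5) / 1,715.6 × 100 = 737.2 / 1,715.6 × 100 = 43.0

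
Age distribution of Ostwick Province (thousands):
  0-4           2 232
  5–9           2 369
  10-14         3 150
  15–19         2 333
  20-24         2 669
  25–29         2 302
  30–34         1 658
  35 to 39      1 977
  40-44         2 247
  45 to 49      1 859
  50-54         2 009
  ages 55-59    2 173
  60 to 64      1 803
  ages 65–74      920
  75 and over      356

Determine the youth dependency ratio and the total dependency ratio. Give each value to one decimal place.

Youth dependency ratio: 36.9
Total dependency ratio: 42.9

0–14: 2 232 + 2 369 + 3 150 = 7 751
15–64: 2 333 + 2 669 + 2 302 + 1 658 + 1 977 + 2 247 + 1 859 + 2 009 + 2 173 + 1 803 = 21 030
65+: 920 + 356 = 1 276
Youth dependency ratio = 7 751 / 21 030 × 100 = 36.9
Total dependency ratio = (7 751 + 1 276) / 21 030 × 100 = 9 027 / 21 030 × 100 = 42.9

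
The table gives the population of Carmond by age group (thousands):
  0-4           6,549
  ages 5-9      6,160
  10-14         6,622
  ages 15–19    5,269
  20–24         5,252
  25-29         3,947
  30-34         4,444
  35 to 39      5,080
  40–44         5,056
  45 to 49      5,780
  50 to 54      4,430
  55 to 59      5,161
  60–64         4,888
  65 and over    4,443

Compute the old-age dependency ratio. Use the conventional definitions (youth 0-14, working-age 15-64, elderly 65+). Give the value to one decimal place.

Old-age dependency ratio: 9.0

0–14: 6,549 + 6,160 + 6,622 = 19,331
15–64: 5,269 + 5,252 + 3,947 + 4,444 + 5,080 + 5,056 + 5,780 + 4,430 + 5,161 + 4,888 = 49,307
65+: 4,443
Old-age dependency ratio = 4,443 / 49,307 × 100 = 9.0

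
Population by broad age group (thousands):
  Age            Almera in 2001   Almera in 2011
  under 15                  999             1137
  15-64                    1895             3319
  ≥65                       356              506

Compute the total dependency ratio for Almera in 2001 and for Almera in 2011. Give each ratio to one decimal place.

Almera in 2001: (999 + 356) / 1895 × 100 = 1355 / 1895 × 100 = 71.5
Almera in 2011: (1137 + 506) / 3319 × 100 = 1643 / 3319 × 100 = 49.5

Almera in 2001: 71.5
Almera in 2011: 49.5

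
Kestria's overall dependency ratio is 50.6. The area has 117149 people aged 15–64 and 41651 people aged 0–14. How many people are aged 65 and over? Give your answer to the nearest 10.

Total dependency ratio = (youth + elderly) / working-age × 100
50.6 = (41651 + E) / 117149 × 100
⇒ 17630

Aged 65 and over: 17630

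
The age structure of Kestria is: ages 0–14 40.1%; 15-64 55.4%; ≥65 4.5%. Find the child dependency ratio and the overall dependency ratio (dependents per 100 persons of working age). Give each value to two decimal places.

Youth dependency ratio = 40.1 / 55.4 × 100 = 72.38
Total dependency ratio = (40.1 + 4.5) / 55.4 × 100 = 44.6 / 55.4 × 100 = 80.51

Youth dependency ratio: 72.38
Total dependency ratio: 80.51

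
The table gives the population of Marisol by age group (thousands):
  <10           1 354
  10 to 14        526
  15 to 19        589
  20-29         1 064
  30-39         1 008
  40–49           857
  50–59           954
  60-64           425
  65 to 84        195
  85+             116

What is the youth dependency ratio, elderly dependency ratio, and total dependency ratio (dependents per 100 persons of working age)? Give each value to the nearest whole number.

0–14: 1 354 + 526 = 1 880
15–64: 589 + 1 064 + 1 008 + 857 + 954 + 425 = 4 897
65+: 195 + 116 = 311
Youth dependency ratio = 1 880 / 4 897 × 100 = 38
Old-age dependency ratio = 311 / 4 897 × 100 = 6
Total dependency ratio = (1 880 + 311) / 4 897 × 100 = 2 191 / 4 897 × 100 = 45

Youth dependency ratio: 38
Old-age dependency ratio: 6
Total dependency ratio: 45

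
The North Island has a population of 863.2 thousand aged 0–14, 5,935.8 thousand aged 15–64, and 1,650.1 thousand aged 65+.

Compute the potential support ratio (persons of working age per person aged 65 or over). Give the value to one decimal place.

Potential support ratio = 5,935.8 / 1,650.1 = 3.6

Potential support ratio: 3.6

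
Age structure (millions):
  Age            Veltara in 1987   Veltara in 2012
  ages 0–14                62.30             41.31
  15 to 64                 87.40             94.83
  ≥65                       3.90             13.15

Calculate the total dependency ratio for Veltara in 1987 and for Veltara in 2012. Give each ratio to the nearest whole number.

Veltara in 1987: (62.30 + 3.90) / 87.40 × 100 = 66.20 / 87.40 × 100 = 76
Veltara in 2012: (41.31 + 13.15) / 94.83 × 100 = 54.46 / 94.83 × 100 = 57

Veltara in 1987: 76
Veltara in 2012: 57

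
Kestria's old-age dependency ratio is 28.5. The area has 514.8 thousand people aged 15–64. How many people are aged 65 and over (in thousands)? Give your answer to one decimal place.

Aged 65 and over: 146.7

Old-age dependency ratio = elderly / working-age × 100
28.5 = E / 514.8 × 100
⇒ 146.7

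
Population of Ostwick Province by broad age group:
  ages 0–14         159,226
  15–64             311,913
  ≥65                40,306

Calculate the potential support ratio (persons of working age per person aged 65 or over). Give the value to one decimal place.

Potential support ratio = 311,913 / 40,306 = 7.7

Potential support ratio: 7.7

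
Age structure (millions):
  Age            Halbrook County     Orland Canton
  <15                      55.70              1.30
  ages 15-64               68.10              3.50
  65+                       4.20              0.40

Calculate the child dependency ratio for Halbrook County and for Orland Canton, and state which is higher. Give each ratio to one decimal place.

Halbrook County: 81.8
Orland Canton: 37.1
Higher: Halbrook County

Halbrook County: 55.70 / 68.10 × 100 = 81.8
Orland Canton: 1.30 / 3.50 × 100 = 37.1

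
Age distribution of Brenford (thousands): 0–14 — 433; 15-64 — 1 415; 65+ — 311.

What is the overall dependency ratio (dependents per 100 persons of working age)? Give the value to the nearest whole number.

Total dependency ratio = (433 + 311) / 1 415 × 100 = 744 / 1 415 × 100 = 53

Total dependency ratio: 53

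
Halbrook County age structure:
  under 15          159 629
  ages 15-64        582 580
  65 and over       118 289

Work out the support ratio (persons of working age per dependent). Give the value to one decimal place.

Support ratio: 2.1

Support ratio = 582 580 / (159 629 + 118 289) = 582 580 / 277 918 = 2.1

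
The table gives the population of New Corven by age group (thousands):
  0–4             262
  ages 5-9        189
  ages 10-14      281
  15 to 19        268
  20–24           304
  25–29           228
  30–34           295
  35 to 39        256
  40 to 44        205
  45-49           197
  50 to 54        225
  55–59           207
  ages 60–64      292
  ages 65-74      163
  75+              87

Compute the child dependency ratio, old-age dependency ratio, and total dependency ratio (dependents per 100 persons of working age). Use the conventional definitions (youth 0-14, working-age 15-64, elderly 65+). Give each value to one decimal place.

0–14: 262 + 189 + 281 = 732
15–64: 268 + 304 + 228 + 295 + 256 + 205 + 197 + 225 + 207 + 292 = 2477
65+: 163 + 87 = 250
Youth dependency ratio = 732 / 2477 × 100 = 29.6
Old-age dependency ratio = 250 / 2477 × 100 = 10.1
Total dependency ratio = (732 + 250) / 2477 × 100 = 982 / 2477 × 100 = 39.6

Youth dependency ratio: 29.6
Old-age dependency ratio: 10.1
Total dependency ratio: 39.6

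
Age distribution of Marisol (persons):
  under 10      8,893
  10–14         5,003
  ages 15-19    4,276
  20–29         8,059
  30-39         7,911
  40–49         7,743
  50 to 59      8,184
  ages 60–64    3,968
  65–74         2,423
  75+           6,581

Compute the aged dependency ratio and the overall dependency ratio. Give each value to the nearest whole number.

0–14: 8,893 + 5,003 = 13,896
15–64: 4,276 + 8,059 + 7,911 + 7,743 + 8,184 + 3,968 = 40,141
65+: 2,423 + 6,581 = 9,004
Old-age dependency ratio = 9,004 / 40,141 × 100 = 22
Total dependency ratio = (13,896 + 9,004) / 40,141 × 100 = 22,900 / 40,141 × 100 = 57

Old-age dependency ratio: 22
Total dependency ratio: 57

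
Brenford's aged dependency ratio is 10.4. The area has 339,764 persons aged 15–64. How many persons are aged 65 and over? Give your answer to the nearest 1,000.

Aged 65 and over: 35,000

Old-age dependency ratio = elderly / working-age × 100
10.4 = E / 339,764 × 100
⇒ 35,000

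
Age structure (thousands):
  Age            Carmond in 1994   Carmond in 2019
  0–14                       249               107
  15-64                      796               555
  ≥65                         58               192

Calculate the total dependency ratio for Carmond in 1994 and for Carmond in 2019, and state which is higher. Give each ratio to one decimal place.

Carmond in 1994: (249 + 58) / 796 × 100 = 307 / 796 × 100 = 38.6
Carmond in 2019: (107 + 192) / 555 × 100 = 299 / 555 × 100 = 53.9

Carmond in 1994: 38.6
Carmond in 2019: 53.9
Higher: Carmond in 2019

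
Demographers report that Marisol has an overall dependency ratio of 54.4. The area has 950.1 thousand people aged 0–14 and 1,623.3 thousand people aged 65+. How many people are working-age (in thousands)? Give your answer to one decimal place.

Total dependency ratio = (youth + elderly) / working-age × 100
54.4 = (950.1 + 1,623.3) / W × 100
⇒ 4,730.5

Working-age: 4,730.5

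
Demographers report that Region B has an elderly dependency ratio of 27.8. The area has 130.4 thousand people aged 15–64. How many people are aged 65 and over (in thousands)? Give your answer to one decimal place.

Old-age dependency ratio = elderly / working-age × 100
27.8 = E / 130.4 × 100
⇒ 36.3

Aged 65 and over: 36.3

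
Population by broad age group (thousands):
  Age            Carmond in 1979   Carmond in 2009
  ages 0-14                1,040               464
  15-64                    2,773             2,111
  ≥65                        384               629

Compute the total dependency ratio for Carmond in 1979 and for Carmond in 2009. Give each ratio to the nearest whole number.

Carmond in 1979: 51
Carmond in 2009: 52

Carmond in 1979: (1,040 + 384) / 2,773 × 100 = 1,424 / 2,773 × 100 = 51
Carmond in 2009: (464 + 629) / 2,111 × 100 = 1,093 / 2,111 × 100 = 52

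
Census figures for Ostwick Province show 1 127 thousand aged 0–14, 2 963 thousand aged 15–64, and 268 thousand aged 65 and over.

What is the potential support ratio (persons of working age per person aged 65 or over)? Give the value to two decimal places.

Potential support ratio = 2 963 / 268 = 11.06

Potential support ratio: 11.06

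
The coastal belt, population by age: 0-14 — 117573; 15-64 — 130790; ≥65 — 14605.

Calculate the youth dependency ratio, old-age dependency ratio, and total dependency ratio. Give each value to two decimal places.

Youth dependency ratio = 117573 / 130790 × 100 = 89.89
Old-age dependency ratio = 14605 / 130790 × 100 = 11.17
Total dependency ratio = (117573 + 14605) / 130790 × 100 = 132178 / 130790 × 100 = 101.06

Youth dependency ratio: 89.89
Old-age dependency ratio: 11.17
Total dependency ratio: 101.06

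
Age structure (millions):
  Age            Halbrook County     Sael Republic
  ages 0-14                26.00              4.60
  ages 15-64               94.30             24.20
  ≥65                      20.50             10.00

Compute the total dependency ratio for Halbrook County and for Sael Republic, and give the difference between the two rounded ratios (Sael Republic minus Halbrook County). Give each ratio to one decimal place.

Halbrook County: (26.00 + 20.50) / 94.30 × 100 = 46.50 / 94.30 × 100 = 49.3
Sael Republic: (4.60 + 10.00) / 24.20 × 100 = 14.60 / 24.20 × 100 = 60.3

Halbrook County: 49.3
Sael Republic: 60.3
Difference: +11.0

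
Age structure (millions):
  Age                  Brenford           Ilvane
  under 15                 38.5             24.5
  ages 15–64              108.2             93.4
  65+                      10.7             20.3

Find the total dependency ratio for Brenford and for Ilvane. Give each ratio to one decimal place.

Brenford: 45.5
Ilvane: 48.0

Brenford: (38.5 + 10.7) / 108.2 × 100 = 49.2 / 108.2 × 100 = 45.5
Ilvane: (24.5 + 20.3) / 93.4 × 100 = 44.8 / 93.4 × 100 = 48.0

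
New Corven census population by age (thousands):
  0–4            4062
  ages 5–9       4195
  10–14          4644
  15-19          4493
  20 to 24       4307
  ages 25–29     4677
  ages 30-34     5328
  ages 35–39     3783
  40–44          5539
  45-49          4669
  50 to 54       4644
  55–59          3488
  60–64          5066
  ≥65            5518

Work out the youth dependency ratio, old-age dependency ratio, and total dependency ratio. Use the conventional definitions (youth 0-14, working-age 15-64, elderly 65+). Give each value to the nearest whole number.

0–14: 4062 + 4195 + 4644 = 12901
15–64: 4493 + 4307 + 4677 + 5328 + 3783 + 5539 + 4669 + 4644 + 3488 + 5066 = 45994
65+: 5518
Youth dependency ratio = 12901 / 45994 × 100 = 28
Old-age dependency ratio = 5518 / 45994 × 100 = 12
Total dependency ratio = (12901 + 5518) / 45994 × 100 = 18419 / 45994 × 100 = 40

Youth dependency ratio: 28
Old-age dependency ratio: 12
Total dependency ratio: 40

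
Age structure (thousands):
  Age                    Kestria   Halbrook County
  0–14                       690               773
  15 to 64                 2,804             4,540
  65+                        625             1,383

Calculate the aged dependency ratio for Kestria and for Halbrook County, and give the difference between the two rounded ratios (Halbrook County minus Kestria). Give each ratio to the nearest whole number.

Kestria: 22
Halbrook County: 30
Difference: +8

Kestria: 625 / 2,804 × 100 = 22
Halbrook County: 1,383 / 4,540 × 100 = 30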